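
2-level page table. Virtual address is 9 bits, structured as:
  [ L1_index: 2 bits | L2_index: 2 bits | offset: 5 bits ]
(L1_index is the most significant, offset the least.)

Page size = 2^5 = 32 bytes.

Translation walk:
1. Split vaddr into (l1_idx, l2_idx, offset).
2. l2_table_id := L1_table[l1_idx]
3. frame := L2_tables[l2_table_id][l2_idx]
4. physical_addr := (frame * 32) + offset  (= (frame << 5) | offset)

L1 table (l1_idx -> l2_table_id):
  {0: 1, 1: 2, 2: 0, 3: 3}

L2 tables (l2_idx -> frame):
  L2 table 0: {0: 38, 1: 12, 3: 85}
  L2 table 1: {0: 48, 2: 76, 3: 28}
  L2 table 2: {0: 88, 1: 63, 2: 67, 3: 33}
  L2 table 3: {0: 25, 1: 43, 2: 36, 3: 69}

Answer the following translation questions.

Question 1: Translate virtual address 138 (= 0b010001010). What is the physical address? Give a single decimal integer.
Answer: 2826

Derivation:
vaddr = 138 = 0b010001010
Split: l1_idx=1, l2_idx=0, offset=10
L1[1] = 2
L2[2][0] = 88
paddr = 88 * 32 + 10 = 2826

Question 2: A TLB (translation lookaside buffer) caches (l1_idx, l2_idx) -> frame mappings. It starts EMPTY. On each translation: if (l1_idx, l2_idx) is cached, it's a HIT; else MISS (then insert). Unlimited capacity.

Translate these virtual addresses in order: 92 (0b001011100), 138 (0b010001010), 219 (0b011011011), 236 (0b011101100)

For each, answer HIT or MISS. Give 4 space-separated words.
Answer: MISS MISS MISS MISS

Derivation:
vaddr=92: (0,2) not in TLB -> MISS, insert
vaddr=138: (1,0) not in TLB -> MISS, insert
vaddr=219: (1,2) not in TLB -> MISS, insert
vaddr=236: (1,3) not in TLB -> MISS, insert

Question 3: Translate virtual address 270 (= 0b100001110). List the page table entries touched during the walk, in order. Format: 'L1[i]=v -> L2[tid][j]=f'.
Answer: L1[2]=0 -> L2[0][0]=38

Derivation:
vaddr = 270 = 0b100001110
Split: l1_idx=2, l2_idx=0, offset=14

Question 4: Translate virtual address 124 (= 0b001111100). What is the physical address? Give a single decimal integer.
vaddr = 124 = 0b001111100
Split: l1_idx=0, l2_idx=3, offset=28
L1[0] = 1
L2[1][3] = 28
paddr = 28 * 32 + 28 = 924

Answer: 924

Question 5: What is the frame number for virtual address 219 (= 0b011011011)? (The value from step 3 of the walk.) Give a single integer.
vaddr = 219: l1_idx=1, l2_idx=2
L1[1] = 2; L2[2][2] = 67

Answer: 67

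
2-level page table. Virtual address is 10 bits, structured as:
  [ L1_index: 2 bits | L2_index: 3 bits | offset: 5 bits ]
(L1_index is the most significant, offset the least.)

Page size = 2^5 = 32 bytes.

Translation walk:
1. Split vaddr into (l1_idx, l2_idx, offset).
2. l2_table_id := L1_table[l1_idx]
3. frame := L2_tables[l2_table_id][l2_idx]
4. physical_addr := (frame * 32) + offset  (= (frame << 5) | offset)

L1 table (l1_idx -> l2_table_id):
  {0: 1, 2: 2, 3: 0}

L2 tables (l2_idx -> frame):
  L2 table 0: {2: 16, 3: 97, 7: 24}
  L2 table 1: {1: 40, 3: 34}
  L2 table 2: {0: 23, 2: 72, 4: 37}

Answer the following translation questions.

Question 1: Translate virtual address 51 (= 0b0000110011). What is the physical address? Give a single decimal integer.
vaddr = 51 = 0b0000110011
Split: l1_idx=0, l2_idx=1, offset=19
L1[0] = 1
L2[1][1] = 40
paddr = 40 * 32 + 19 = 1299

Answer: 1299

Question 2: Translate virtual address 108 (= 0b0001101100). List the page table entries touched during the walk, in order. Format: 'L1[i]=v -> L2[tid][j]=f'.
vaddr = 108 = 0b0001101100
Split: l1_idx=0, l2_idx=3, offset=12

Answer: L1[0]=1 -> L2[1][3]=34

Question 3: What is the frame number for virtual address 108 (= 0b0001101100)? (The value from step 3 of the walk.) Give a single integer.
Answer: 34

Derivation:
vaddr = 108: l1_idx=0, l2_idx=3
L1[0] = 1; L2[1][3] = 34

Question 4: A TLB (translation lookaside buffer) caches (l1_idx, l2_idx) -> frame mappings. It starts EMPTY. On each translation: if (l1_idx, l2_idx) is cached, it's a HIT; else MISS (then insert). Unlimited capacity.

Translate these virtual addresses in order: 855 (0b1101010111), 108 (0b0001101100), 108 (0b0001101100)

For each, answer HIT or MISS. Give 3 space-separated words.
Answer: MISS MISS HIT

Derivation:
vaddr=855: (3,2) not in TLB -> MISS, insert
vaddr=108: (0,3) not in TLB -> MISS, insert
vaddr=108: (0,3) in TLB -> HIT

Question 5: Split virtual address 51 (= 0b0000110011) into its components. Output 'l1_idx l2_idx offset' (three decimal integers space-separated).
vaddr = 51 = 0b0000110011
  top 2 bits -> l1_idx = 0
  next 3 bits -> l2_idx = 1
  bottom 5 bits -> offset = 19

Answer: 0 1 19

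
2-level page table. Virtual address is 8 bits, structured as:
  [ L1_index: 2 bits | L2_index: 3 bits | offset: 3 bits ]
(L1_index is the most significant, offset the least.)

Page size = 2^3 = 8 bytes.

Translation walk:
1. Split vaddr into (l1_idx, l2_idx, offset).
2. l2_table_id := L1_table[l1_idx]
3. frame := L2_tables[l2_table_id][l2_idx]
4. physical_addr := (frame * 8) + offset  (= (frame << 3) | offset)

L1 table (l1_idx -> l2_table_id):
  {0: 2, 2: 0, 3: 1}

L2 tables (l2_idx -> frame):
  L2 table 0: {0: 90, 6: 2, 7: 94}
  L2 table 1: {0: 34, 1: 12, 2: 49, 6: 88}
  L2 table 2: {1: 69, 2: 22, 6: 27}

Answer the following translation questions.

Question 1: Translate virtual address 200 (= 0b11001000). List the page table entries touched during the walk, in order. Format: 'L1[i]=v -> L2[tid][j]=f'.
vaddr = 200 = 0b11001000
Split: l1_idx=3, l2_idx=1, offset=0

Answer: L1[3]=1 -> L2[1][1]=12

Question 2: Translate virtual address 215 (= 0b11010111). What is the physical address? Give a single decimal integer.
vaddr = 215 = 0b11010111
Split: l1_idx=3, l2_idx=2, offset=7
L1[3] = 1
L2[1][2] = 49
paddr = 49 * 8 + 7 = 399

Answer: 399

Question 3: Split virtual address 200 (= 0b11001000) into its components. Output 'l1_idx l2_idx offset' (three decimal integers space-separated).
vaddr = 200 = 0b11001000
  top 2 bits -> l1_idx = 3
  next 3 bits -> l2_idx = 1
  bottom 3 bits -> offset = 0

Answer: 3 1 0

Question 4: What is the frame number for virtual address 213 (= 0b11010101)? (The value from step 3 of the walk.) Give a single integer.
Answer: 49

Derivation:
vaddr = 213: l1_idx=3, l2_idx=2
L1[3] = 1; L2[1][2] = 49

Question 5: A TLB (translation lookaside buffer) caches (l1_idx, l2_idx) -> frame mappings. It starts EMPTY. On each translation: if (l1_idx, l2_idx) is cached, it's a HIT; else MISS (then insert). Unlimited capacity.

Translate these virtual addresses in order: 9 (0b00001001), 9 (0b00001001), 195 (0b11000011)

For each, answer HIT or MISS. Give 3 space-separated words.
vaddr=9: (0,1) not in TLB -> MISS, insert
vaddr=9: (0,1) in TLB -> HIT
vaddr=195: (3,0) not in TLB -> MISS, insert

Answer: MISS HIT MISS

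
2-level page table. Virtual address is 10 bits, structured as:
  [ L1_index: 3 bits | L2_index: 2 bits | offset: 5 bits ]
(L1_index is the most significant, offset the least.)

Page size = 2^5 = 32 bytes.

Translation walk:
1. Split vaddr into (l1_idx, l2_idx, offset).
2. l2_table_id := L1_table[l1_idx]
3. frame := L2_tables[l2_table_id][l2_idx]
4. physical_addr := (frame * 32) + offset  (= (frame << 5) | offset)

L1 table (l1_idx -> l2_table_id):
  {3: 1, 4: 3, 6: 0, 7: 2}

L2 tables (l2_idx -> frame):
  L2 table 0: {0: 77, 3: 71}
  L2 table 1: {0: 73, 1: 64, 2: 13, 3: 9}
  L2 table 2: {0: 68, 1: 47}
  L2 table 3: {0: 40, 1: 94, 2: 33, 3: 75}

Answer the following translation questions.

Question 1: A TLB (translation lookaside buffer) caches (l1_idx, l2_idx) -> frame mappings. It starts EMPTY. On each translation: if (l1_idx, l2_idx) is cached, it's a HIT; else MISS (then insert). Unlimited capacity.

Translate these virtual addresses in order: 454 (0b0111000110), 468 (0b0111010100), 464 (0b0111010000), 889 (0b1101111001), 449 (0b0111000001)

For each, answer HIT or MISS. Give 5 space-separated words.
Answer: MISS HIT HIT MISS HIT

Derivation:
vaddr=454: (3,2) not in TLB -> MISS, insert
vaddr=468: (3,2) in TLB -> HIT
vaddr=464: (3,2) in TLB -> HIT
vaddr=889: (6,3) not in TLB -> MISS, insert
vaddr=449: (3,2) in TLB -> HIT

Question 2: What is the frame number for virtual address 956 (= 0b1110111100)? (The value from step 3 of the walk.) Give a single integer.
Answer: 47

Derivation:
vaddr = 956: l1_idx=7, l2_idx=1
L1[7] = 2; L2[2][1] = 47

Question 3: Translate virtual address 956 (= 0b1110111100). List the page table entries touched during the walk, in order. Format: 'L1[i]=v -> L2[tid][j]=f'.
vaddr = 956 = 0b1110111100
Split: l1_idx=7, l2_idx=1, offset=28

Answer: L1[7]=2 -> L2[2][1]=47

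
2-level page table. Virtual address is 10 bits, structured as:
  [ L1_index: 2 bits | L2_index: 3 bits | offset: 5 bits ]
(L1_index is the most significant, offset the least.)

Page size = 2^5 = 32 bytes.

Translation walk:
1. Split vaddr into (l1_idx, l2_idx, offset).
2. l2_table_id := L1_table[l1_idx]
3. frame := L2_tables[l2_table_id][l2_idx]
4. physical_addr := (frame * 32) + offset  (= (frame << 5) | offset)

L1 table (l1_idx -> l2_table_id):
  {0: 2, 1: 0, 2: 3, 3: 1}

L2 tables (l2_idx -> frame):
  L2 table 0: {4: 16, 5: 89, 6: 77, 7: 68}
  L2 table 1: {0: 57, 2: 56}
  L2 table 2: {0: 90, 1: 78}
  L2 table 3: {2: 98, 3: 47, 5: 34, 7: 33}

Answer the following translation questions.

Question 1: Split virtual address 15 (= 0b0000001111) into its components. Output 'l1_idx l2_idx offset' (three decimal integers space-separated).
vaddr = 15 = 0b0000001111
  top 2 bits -> l1_idx = 0
  next 3 bits -> l2_idx = 0
  bottom 5 bits -> offset = 15

Answer: 0 0 15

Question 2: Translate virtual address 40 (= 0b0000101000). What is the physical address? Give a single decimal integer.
Answer: 2504

Derivation:
vaddr = 40 = 0b0000101000
Split: l1_idx=0, l2_idx=1, offset=8
L1[0] = 2
L2[2][1] = 78
paddr = 78 * 32 + 8 = 2504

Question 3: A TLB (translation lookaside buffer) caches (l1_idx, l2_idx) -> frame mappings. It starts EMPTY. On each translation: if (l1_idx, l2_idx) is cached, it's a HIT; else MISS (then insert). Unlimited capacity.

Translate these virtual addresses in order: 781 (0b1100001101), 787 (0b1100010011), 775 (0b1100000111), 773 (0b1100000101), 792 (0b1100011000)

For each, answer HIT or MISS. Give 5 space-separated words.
vaddr=781: (3,0) not in TLB -> MISS, insert
vaddr=787: (3,0) in TLB -> HIT
vaddr=775: (3,0) in TLB -> HIT
vaddr=773: (3,0) in TLB -> HIT
vaddr=792: (3,0) in TLB -> HIT

Answer: MISS HIT HIT HIT HIT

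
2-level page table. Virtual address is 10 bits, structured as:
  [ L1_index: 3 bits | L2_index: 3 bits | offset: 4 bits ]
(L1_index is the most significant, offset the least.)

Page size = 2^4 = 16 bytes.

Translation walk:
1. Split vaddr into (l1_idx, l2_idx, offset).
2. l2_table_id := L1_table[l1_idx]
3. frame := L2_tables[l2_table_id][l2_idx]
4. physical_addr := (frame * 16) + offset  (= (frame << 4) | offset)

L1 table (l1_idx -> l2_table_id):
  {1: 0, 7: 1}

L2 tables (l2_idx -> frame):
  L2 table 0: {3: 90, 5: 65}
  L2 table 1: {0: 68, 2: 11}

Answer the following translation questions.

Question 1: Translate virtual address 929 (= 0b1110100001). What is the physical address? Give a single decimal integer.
vaddr = 929 = 0b1110100001
Split: l1_idx=7, l2_idx=2, offset=1
L1[7] = 1
L2[1][2] = 11
paddr = 11 * 16 + 1 = 177

Answer: 177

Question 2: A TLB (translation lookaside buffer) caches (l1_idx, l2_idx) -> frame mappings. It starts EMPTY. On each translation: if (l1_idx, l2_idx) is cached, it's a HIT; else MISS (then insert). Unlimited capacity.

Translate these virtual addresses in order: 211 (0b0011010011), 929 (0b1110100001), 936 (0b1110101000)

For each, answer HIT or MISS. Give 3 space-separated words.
vaddr=211: (1,5) not in TLB -> MISS, insert
vaddr=929: (7,2) not in TLB -> MISS, insert
vaddr=936: (7,2) in TLB -> HIT

Answer: MISS MISS HIT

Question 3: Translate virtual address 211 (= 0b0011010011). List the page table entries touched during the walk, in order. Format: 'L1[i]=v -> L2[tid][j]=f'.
vaddr = 211 = 0b0011010011
Split: l1_idx=1, l2_idx=5, offset=3

Answer: L1[1]=0 -> L2[0][5]=65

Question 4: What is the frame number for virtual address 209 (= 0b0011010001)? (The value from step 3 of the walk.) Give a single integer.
vaddr = 209: l1_idx=1, l2_idx=5
L1[1] = 0; L2[0][5] = 65

Answer: 65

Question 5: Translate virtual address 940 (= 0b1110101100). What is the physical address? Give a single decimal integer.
vaddr = 940 = 0b1110101100
Split: l1_idx=7, l2_idx=2, offset=12
L1[7] = 1
L2[1][2] = 11
paddr = 11 * 16 + 12 = 188

Answer: 188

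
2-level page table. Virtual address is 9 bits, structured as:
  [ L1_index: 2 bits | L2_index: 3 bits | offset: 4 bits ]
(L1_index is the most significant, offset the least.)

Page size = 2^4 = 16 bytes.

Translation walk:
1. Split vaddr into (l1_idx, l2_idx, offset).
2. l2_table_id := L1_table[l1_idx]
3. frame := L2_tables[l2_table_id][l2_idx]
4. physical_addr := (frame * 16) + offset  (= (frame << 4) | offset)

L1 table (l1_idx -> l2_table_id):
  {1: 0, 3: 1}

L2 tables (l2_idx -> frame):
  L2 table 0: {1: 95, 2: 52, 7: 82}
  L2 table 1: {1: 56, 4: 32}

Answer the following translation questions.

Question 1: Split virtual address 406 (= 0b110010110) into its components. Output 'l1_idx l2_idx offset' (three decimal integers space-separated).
Answer: 3 1 6

Derivation:
vaddr = 406 = 0b110010110
  top 2 bits -> l1_idx = 3
  next 3 bits -> l2_idx = 1
  bottom 4 bits -> offset = 6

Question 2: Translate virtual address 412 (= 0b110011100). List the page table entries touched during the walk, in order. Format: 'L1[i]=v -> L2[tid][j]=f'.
Answer: L1[3]=1 -> L2[1][1]=56

Derivation:
vaddr = 412 = 0b110011100
Split: l1_idx=3, l2_idx=1, offset=12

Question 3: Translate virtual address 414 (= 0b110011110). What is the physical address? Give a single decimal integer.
vaddr = 414 = 0b110011110
Split: l1_idx=3, l2_idx=1, offset=14
L1[3] = 1
L2[1][1] = 56
paddr = 56 * 16 + 14 = 910

Answer: 910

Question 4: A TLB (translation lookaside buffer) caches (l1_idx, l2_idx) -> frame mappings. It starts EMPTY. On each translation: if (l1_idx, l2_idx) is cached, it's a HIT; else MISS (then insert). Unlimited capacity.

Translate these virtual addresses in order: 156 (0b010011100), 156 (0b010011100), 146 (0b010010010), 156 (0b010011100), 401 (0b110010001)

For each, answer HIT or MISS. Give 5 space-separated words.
vaddr=156: (1,1) not in TLB -> MISS, insert
vaddr=156: (1,1) in TLB -> HIT
vaddr=146: (1,1) in TLB -> HIT
vaddr=156: (1,1) in TLB -> HIT
vaddr=401: (3,1) not in TLB -> MISS, insert

Answer: MISS HIT HIT HIT MISS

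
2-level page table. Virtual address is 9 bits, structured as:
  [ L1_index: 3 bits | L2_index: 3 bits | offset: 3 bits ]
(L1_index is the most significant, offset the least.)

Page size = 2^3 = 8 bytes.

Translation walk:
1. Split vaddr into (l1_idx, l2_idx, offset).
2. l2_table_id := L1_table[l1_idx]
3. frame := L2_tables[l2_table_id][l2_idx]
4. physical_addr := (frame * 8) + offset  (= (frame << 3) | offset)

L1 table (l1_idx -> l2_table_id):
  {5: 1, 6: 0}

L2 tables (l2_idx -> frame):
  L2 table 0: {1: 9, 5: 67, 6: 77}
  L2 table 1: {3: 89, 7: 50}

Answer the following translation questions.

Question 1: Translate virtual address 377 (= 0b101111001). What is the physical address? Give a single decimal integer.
vaddr = 377 = 0b101111001
Split: l1_idx=5, l2_idx=7, offset=1
L1[5] = 1
L2[1][7] = 50
paddr = 50 * 8 + 1 = 401

Answer: 401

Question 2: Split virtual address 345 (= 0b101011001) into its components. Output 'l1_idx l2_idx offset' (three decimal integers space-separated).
vaddr = 345 = 0b101011001
  top 3 bits -> l1_idx = 5
  next 3 bits -> l2_idx = 3
  bottom 3 bits -> offset = 1

Answer: 5 3 1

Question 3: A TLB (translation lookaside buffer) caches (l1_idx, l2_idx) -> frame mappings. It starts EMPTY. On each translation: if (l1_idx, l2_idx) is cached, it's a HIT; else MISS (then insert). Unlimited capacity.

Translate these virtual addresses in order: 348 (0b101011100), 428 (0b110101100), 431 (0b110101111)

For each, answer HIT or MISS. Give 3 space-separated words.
vaddr=348: (5,3) not in TLB -> MISS, insert
vaddr=428: (6,5) not in TLB -> MISS, insert
vaddr=431: (6,5) in TLB -> HIT

Answer: MISS MISS HIT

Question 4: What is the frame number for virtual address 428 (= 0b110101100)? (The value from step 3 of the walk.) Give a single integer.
vaddr = 428: l1_idx=6, l2_idx=5
L1[6] = 0; L2[0][5] = 67

Answer: 67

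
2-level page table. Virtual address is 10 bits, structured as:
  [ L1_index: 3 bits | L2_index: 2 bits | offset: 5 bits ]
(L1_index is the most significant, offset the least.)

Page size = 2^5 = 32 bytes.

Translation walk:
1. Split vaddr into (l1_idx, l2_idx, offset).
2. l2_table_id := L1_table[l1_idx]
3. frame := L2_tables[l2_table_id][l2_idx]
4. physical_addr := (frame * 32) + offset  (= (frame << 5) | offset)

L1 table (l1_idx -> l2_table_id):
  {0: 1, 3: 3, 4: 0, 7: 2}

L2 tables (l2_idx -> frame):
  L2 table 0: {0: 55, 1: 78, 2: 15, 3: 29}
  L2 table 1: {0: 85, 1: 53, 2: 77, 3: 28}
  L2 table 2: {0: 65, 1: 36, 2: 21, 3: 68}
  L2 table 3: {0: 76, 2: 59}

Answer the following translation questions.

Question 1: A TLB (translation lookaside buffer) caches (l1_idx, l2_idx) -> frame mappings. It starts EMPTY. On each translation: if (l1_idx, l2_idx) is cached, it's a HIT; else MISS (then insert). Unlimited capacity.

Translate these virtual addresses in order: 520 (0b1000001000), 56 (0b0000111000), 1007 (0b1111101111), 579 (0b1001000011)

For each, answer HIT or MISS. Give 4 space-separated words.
Answer: MISS MISS MISS MISS

Derivation:
vaddr=520: (4,0) not in TLB -> MISS, insert
vaddr=56: (0,1) not in TLB -> MISS, insert
vaddr=1007: (7,3) not in TLB -> MISS, insert
vaddr=579: (4,2) not in TLB -> MISS, insert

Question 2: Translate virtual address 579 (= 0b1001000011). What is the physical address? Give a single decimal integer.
Answer: 483

Derivation:
vaddr = 579 = 0b1001000011
Split: l1_idx=4, l2_idx=2, offset=3
L1[4] = 0
L2[0][2] = 15
paddr = 15 * 32 + 3 = 483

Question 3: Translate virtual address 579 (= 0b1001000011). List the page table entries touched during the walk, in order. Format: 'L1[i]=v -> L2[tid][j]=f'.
Answer: L1[4]=0 -> L2[0][2]=15

Derivation:
vaddr = 579 = 0b1001000011
Split: l1_idx=4, l2_idx=2, offset=3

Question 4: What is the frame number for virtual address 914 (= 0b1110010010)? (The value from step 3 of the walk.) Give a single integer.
Answer: 65

Derivation:
vaddr = 914: l1_idx=7, l2_idx=0
L1[7] = 2; L2[2][0] = 65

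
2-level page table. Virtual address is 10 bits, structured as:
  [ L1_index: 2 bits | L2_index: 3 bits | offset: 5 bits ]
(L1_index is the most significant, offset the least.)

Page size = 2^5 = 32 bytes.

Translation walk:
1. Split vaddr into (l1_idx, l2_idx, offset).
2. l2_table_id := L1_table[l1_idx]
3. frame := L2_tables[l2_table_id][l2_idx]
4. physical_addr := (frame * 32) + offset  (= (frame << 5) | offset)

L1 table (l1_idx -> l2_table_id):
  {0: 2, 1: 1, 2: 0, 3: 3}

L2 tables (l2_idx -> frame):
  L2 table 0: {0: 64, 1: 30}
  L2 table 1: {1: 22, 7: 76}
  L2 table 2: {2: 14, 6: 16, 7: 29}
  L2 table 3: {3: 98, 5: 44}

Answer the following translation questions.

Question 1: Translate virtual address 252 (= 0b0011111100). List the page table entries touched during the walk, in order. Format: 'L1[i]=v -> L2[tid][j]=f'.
Answer: L1[0]=2 -> L2[2][7]=29

Derivation:
vaddr = 252 = 0b0011111100
Split: l1_idx=0, l2_idx=7, offset=28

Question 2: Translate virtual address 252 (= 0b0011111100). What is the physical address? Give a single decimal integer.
Answer: 956

Derivation:
vaddr = 252 = 0b0011111100
Split: l1_idx=0, l2_idx=7, offset=28
L1[0] = 2
L2[2][7] = 29
paddr = 29 * 32 + 28 = 956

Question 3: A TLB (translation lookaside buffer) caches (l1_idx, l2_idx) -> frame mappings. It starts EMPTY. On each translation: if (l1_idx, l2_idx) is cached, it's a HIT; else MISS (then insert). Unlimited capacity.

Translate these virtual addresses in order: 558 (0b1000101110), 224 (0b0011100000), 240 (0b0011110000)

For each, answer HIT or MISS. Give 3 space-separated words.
vaddr=558: (2,1) not in TLB -> MISS, insert
vaddr=224: (0,7) not in TLB -> MISS, insert
vaddr=240: (0,7) in TLB -> HIT

Answer: MISS MISS HIT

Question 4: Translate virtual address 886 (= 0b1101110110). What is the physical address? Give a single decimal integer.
vaddr = 886 = 0b1101110110
Split: l1_idx=3, l2_idx=3, offset=22
L1[3] = 3
L2[3][3] = 98
paddr = 98 * 32 + 22 = 3158

Answer: 3158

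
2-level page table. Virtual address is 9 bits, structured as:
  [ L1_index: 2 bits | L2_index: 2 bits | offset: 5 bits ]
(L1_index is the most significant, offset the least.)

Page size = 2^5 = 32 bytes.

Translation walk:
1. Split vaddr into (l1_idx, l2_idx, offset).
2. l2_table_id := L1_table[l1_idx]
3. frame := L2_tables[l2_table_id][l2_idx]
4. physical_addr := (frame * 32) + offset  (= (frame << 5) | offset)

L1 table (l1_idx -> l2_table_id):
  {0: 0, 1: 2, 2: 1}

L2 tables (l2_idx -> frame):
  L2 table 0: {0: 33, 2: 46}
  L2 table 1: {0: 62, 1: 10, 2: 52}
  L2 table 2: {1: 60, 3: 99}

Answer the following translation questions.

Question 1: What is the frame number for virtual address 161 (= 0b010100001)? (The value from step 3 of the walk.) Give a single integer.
vaddr = 161: l1_idx=1, l2_idx=1
L1[1] = 2; L2[2][1] = 60

Answer: 60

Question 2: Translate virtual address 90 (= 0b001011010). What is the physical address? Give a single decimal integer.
vaddr = 90 = 0b001011010
Split: l1_idx=0, l2_idx=2, offset=26
L1[0] = 0
L2[0][2] = 46
paddr = 46 * 32 + 26 = 1498

Answer: 1498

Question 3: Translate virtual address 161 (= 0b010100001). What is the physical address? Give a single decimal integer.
Answer: 1921

Derivation:
vaddr = 161 = 0b010100001
Split: l1_idx=1, l2_idx=1, offset=1
L1[1] = 2
L2[2][1] = 60
paddr = 60 * 32 + 1 = 1921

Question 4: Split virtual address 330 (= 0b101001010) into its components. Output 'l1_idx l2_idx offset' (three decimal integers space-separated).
Answer: 2 2 10

Derivation:
vaddr = 330 = 0b101001010
  top 2 bits -> l1_idx = 2
  next 2 bits -> l2_idx = 2
  bottom 5 bits -> offset = 10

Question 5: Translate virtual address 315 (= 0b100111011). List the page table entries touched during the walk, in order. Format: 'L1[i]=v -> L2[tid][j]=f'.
vaddr = 315 = 0b100111011
Split: l1_idx=2, l2_idx=1, offset=27

Answer: L1[2]=1 -> L2[1][1]=10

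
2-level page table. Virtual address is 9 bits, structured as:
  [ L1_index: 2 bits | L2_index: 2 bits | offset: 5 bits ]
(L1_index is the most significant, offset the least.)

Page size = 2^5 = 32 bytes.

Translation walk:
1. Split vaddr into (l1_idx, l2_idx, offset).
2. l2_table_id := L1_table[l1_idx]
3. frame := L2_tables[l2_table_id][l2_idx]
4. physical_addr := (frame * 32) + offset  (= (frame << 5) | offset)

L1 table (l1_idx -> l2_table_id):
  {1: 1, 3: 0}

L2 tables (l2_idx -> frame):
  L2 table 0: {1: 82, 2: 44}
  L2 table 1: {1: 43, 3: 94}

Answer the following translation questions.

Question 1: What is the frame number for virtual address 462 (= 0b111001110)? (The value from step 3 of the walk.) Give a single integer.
Answer: 44

Derivation:
vaddr = 462: l1_idx=3, l2_idx=2
L1[3] = 0; L2[0][2] = 44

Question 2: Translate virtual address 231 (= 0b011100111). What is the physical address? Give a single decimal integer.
vaddr = 231 = 0b011100111
Split: l1_idx=1, l2_idx=3, offset=7
L1[1] = 1
L2[1][3] = 94
paddr = 94 * 32 + 7 = 3015

Answer: 3015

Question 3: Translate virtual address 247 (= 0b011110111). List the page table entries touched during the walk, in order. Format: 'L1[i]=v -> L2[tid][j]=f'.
vaddr = 247 = 0b011110111
Split: l1_idx=1, l2_idx=3, offset=23

Answer: L1[1]=1 -> L2[1][3]=94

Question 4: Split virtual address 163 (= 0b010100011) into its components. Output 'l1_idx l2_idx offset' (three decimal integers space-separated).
vaddr = 163 = 0b010100011
  top 2 bits -> l1_idx = 1
  next 2 bits -> l2_idx = 1
  bottom 5 bits -> offset = 3

Answer: 1 1 3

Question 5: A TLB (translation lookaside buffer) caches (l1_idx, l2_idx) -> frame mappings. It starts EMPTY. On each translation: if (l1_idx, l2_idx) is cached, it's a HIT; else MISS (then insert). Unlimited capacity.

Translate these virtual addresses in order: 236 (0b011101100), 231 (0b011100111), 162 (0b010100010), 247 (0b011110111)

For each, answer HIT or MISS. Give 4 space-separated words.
Answer: MISS HIT MISS HIT

Derivation:
vaddr=236: (1,3) not in TLB -> MISS, insert
vaddr=231: (1,3) in TLB -> HIT
vaddr=162: (1,1) not in TLB -> MISS, insert
vaddr=247: (1,3) in TLB -> HIT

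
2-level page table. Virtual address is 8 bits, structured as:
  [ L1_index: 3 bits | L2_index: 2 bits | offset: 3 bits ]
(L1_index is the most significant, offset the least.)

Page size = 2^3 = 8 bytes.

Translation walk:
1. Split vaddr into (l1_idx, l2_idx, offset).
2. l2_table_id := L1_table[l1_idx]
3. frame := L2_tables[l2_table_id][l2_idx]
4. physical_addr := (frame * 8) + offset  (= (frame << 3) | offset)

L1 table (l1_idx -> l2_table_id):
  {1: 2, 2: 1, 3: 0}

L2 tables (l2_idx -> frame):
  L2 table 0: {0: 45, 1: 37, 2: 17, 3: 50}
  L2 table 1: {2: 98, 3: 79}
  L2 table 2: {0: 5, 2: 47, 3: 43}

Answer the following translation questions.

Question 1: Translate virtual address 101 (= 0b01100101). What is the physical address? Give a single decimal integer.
Answer: 365

Derivation:
vaddr = 101 = 0b01100101
Split: l1_idx=3, l2_idx=0, offset=5
L1[3] = 0
L2[0][0] = 45
paddr = 45 * 8 + 5 = 365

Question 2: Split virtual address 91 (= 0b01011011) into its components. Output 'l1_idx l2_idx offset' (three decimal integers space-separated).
vaddr = 91 = 0b01011011
  top 3 bits -> l1_idx = 2
  next 2 bits -> l2_idx = 3
  bottom 3 bits -> offset = 3

Answer: 2 3 3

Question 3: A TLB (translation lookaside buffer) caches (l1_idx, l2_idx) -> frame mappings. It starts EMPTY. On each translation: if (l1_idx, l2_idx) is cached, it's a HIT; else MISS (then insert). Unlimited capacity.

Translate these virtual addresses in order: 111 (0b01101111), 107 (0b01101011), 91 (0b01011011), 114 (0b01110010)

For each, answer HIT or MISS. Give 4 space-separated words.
vaddr=111: (3,1) not in TLB -> MISS, insert
vaddr=107: (3,1) in TLB -> HIT
vaddr=91: (2,3) not in TLB -> MISS, insert
vaddr=114: (3,2) not in TLB -> MISS, insert

Answer: MISS HIT MISS MISS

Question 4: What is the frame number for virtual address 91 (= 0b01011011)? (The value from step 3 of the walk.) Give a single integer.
vaddr = 91: l1_idx=2, l2_idx=3
L1[2] = 1; L2[1][3] = 79

Answer: 79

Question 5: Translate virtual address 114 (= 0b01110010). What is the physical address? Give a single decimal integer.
Answer: 138

Derivation:
vaddr = 114 = 0b01110010
Split: l1_idx=3, l2_idx=2, offset=2
L1[3] = 0
L2[0][2] = 17
paddr = 17 * 8 + 2 = 138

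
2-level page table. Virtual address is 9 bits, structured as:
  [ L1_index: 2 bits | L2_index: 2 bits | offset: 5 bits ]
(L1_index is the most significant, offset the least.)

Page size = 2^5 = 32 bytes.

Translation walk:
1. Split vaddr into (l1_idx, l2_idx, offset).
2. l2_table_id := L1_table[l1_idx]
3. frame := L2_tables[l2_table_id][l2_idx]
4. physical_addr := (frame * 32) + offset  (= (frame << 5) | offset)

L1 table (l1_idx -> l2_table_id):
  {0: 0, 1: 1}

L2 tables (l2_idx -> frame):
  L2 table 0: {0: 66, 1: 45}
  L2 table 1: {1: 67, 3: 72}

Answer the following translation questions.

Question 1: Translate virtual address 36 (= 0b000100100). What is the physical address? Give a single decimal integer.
vaddr = 36 = 0b000100100
Split: l1_idx=0, l2_idx=1, offset=4
L1[0] = 0
L2[0][1] = 45
paddr = 45 * 32 + 4 = 1444

Answer: 1444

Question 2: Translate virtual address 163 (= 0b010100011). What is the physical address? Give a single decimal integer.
Answer: 2147

Derivation:
vaddr = 163 = 0b010100011
Split: l1_idx=1, l2_idx=1, offset=3
L1[1] = 1
L2[1][1] = 67
paddr = 67 * 32 + 3 = 2147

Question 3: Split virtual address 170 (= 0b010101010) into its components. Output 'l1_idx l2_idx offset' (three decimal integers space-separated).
vaddr = 170 = 0b010101010
  top 2 bits -> l1_idx = 1
  next 2 bits -> l2_idx = 1
  bottom 5 bits -> offset = 10

Answer: 1 1 10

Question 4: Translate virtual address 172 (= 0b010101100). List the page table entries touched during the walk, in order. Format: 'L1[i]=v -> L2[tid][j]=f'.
vaddr = 172 = 0b010101100
Split: l1_idx=1, l2_idx=1, offset=12

Answer: L1[1]=1 -> L2[1][1]=67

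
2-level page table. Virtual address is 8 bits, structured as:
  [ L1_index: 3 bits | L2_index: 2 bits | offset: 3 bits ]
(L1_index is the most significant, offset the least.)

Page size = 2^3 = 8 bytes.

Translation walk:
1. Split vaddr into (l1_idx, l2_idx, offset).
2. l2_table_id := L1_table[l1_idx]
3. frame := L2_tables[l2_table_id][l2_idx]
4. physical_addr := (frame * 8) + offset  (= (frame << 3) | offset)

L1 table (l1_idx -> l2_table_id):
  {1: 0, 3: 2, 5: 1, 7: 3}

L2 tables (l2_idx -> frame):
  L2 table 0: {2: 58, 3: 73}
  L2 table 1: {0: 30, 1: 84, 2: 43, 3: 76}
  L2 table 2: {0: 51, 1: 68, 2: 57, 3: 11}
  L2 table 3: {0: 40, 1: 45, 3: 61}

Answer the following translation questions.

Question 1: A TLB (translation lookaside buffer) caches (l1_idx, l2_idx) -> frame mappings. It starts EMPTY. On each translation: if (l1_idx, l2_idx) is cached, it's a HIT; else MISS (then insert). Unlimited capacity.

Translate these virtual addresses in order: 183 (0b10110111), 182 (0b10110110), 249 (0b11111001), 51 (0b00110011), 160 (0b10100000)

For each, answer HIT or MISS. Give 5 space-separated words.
vaddr=183: (5,2) not in TLB -> MISS, insert
vaddr=182: (5,2) in TLB -> HIT
vaddr=249: (7,3) not in TLB -> MISS, insert
vaddr=51: (1,2) not in TLB -> MISS, insert
vaddr=160: (5,0) not in TLB -> MISS, insert

Answer: MISS HIT MISS MISS MISS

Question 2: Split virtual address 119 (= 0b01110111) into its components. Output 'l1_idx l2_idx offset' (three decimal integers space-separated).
vaddr = 119 = 0b01110111
  top 3 bits -> l1_idx = 3
  next 2 bits -> l2_idx = 2
  bottom 3 bits -> offset = 7

Answer: 3 2 7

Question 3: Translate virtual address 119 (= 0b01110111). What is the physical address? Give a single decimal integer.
Answer: 463

Derivation:
vaddr = 119 = 0b01110111
Split: l1_idx=3, l2_idx=2, offset=7
L1[3] = 2
L2[2][2] = 57
paddr = 57 * 8 + 7 = 463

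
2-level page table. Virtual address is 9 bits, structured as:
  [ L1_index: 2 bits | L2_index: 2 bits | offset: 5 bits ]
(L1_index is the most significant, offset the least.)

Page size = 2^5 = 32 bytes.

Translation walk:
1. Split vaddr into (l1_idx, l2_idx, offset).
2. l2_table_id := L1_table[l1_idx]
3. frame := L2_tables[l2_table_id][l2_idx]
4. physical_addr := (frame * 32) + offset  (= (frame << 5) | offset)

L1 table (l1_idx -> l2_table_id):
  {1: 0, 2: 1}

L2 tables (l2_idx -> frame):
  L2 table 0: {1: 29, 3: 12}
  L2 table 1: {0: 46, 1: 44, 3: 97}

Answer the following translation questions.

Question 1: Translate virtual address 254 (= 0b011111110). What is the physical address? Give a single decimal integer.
Answer: 414

Derivation:
vaddr = 254 = 0b011111110
Split: l1_idx=1, l2_idx=3, offset=30
L1[1] = 0
L2[0][3] = 12
paddr = 12 * 32 + 30 = 414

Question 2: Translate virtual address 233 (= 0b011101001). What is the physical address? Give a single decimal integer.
Answer: 393

Derivation:
vaddr = 233 = 0b011101001
Split: l1_idx=1, l2_idx=3, offset=9
L1[1] = 0
L2[0][3] = 12
paddr = 12 * 32 + 9 = 393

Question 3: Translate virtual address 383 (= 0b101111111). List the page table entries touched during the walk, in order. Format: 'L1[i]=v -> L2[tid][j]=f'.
vaddr = 383 = 0b101111111
Split: l1_idx=2, l2_idx=3, offset=31

Answer: L1[2]=1 -> L2[1][3]=97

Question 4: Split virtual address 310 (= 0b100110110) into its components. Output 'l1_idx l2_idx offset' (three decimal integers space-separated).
vaddr = 310 = 0b100110110
  top 2 bits -> l1_idx = 2
  next 2 bits -> l2_idx = 1
  bottom 5 bits -> offset = 22

Answer: 2 1 22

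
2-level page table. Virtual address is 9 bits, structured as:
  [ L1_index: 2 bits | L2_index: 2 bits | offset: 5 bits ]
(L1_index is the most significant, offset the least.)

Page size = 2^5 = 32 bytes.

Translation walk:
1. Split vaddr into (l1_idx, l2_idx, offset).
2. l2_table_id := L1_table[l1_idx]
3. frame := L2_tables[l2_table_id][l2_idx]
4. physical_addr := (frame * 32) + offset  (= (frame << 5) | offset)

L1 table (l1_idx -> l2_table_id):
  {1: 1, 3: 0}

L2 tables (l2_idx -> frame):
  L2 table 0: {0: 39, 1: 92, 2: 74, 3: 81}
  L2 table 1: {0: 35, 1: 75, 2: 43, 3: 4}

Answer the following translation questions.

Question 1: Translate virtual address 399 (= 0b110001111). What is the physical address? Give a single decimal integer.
vaddr = 399 = 0b110001111
Split: l1_idx=3, l2_idx=0, offset=15
L1[3] = 0
L2[0][0] = 39
paddr = 39 * 32 + 15 = 1263

Answer: 1263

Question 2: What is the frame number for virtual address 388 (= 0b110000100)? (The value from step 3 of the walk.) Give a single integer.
Answer: 39

Derivation:
vaddr = 388: l1_idx=3, l2_idx=0
L1[3] = 0; L2[0][0] = 39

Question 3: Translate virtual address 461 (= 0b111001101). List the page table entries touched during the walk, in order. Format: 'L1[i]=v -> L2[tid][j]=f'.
vaddr = 461 = 0b111001101
Split: l1_idx=3, l2_idx=2, offset=13

Answer: L1[3]=0 -> L2[0][2]=74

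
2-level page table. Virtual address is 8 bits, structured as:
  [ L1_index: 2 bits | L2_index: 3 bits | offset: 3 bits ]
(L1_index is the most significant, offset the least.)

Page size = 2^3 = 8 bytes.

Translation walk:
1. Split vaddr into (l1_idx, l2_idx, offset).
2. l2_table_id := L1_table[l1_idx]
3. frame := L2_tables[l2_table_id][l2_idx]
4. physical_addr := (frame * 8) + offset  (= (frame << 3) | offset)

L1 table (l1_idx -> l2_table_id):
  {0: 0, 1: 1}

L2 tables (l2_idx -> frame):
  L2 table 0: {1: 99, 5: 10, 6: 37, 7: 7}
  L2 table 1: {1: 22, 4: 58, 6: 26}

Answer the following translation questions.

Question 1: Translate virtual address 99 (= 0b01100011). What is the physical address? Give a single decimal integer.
vaddr = 99 = 0b01100011
Split: l1_idx=1, l2_idx=4, offset=3
L1[1] = 1
L2[1][4] = 58
paddr = 58 * 8 + 3 = 467

Answer: 467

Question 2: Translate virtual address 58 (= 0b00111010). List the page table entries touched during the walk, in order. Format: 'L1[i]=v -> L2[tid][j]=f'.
Answer: L1[0]=0 -> L2[0][7]=7

Derivation:
vaddr = 58 = 0b00111010
Split: l1_idx=0, l2_idx=7, offset=2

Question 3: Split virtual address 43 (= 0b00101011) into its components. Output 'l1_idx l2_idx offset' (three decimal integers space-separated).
vaddr = 43 = 0b00101011
  top 2 bits -> l1_idx = 0
  next 3 bits -> l2_idx = 5
  bottom 3 bits -> offset = 3

Answer: 0 5 3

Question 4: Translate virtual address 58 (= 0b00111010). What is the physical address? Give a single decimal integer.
vaddr = 58 = 0b00111010
Split: l1_idx=0, l2_idx=7, offset=2
L1[0] = 0
L2[0][7] = 7
paddr = 7 * 8 + 2 = 58

Answer: 58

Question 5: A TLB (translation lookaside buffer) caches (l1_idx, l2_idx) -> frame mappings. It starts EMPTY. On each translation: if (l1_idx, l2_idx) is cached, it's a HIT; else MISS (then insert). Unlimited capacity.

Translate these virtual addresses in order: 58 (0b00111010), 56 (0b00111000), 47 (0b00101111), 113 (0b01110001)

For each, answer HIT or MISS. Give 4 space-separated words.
vaddr=58: (0,7) not in TLB -> MISS, insert
vaddr=56: (0,7) in TLB -> HIT
vaddr=47: (0,5) not in TLB -> MISS, insert
vaddr=113: (1,6) not in TLB -> MISS, insert

Answer: MISS HIT MISS MISS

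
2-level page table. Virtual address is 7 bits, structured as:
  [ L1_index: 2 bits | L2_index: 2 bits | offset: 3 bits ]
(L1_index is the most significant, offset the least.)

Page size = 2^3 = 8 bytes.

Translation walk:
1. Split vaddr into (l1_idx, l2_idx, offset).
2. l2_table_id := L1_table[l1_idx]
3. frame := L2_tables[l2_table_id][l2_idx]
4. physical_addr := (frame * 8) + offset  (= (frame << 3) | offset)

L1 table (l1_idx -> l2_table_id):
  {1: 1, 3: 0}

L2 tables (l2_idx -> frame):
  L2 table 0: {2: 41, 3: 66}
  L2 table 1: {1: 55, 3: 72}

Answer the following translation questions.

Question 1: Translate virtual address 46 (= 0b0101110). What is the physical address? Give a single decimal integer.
vaddr = 46 = 0b0101110
Split: l1_idx=1, l2_idx=1, offset=6
L1[1] = 1
L2[1][1] = 55
paddr = 55 * 8 + 6 = 446

Answer: 446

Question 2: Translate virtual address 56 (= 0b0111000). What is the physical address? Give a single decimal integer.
vaddr = 56 = 0b0111000
Split: l1_idx=1, l2_idx=3, offset=0
L1[1] = 1
L2[1][3] = 72
paddr = 72 * 8 + 0 = 576

Answer: 576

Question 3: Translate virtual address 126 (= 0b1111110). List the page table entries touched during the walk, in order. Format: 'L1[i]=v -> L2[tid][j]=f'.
Answer: L1[3]=0 -> L2[0][3]=66

Derivation:
vaddr = 126 = 0b1111110
Split: l1_idx=3, l2_idx=3, offset=6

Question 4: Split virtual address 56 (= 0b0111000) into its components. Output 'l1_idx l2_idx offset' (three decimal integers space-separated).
Answer: 1 3 0

Derivation:
vaddr = 56 = 0b0111000
  top 2 bits -> l1_idx = 1
  next 2 bits -> l2_idx = 3
  bottom 3 bits -> offset = 0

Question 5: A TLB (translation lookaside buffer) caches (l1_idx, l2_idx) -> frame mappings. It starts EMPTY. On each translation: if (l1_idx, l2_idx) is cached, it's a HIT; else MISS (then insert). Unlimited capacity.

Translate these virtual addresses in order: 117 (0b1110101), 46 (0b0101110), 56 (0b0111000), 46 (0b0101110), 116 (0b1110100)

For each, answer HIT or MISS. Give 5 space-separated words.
vaddr=117: (3,2) not in TLB -> MISS, insert
vaddr=46: (1,1) not in TLB -> MISS, insert
vaddr=56: (1,3) not in TLB -> MISS, insert
vaddr=46: (1,1) in TLB -> HIT
vaddr=116: (3,2) in TLB -> HIT

Answer: MISS MISS MISS HIT HIT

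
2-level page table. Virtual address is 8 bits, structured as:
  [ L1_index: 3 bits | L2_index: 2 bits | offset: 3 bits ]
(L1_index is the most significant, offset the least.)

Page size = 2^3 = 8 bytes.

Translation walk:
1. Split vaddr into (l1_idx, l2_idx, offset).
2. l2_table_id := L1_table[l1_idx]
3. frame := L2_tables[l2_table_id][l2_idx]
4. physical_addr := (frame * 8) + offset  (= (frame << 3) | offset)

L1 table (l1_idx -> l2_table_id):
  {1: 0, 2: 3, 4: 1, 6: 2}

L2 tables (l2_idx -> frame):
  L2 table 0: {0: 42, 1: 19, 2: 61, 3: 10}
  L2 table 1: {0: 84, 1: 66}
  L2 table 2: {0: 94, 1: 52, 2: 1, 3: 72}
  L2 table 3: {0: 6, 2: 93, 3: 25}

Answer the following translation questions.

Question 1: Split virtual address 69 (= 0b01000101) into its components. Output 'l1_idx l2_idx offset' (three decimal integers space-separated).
vaddr = 69 = 0b01000101
  top 3 bits -> l1_idx = 2
  next 2 bits -> l2_idx = 0
  bottom 3 bits -> offset = 5

Answer: 2 0 5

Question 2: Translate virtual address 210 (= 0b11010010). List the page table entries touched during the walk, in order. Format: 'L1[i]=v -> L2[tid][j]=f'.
Answer: L1[6]=2 -> L2[2][2]=1

Derivation:
vaddr = 210 = 0b11010010
Split: l1_idx=6, l2_idx=2, offset=2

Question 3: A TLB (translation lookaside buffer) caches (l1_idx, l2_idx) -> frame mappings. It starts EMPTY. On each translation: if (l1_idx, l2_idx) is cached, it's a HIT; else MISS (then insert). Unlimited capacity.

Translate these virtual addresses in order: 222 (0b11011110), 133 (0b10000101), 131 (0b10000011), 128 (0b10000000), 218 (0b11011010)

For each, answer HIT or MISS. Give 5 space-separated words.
vaddr=222: (6,3) not in TLB -> MISS, insert
vaddr=133: (4,0) not in TLB -> MISS, insert
vaddr=131: (4,0) in TLB -> HIT
vaddr=128: (4,0) in TLB -> HIT
vaddr=218: (6,3) in TLB -> HIT

Answer: MISS MISS HIT HIT HIT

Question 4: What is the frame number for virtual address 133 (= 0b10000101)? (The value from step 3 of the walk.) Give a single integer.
Answer: 84

Derivation:
vaddr = 133: l1_idx=4, l2_idx=0
L1[4] = 1; L2[1][0] = 84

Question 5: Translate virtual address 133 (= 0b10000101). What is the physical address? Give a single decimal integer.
Answer: 677

Derivation:
vaddr = 133 = 0b10000101
Split: l1_idx=4, l2_idx=0, offset=5
L1[4] = 1
L2[1][0] = 84
paddr = 84 * 8 + 5 = 677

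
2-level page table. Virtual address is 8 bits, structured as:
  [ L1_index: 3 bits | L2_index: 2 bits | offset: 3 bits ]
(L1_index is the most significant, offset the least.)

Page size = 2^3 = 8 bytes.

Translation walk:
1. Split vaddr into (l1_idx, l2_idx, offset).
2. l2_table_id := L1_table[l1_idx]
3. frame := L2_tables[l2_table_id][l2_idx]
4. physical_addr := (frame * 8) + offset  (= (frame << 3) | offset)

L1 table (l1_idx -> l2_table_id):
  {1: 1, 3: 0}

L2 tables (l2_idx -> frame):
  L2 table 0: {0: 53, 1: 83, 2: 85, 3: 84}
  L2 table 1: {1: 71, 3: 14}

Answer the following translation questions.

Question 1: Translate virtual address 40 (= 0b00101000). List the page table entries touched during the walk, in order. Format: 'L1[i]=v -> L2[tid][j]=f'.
Answer: L1[1]=1 -> L2[1][1]=71

Derivation:
vaddr = 40 = 0b00101000
Split: l1_idx=1, l2_idx=1, offset=0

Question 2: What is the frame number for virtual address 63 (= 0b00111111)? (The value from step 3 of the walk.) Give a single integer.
vaddr = 63: l1_idx=1, l2_idx=3
L1[1] = 1; L2[1][3] = 14

Answer: 14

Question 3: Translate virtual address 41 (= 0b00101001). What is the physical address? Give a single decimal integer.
vaddr = 41 = 0b00101001
Split: l1_idx=1, l2_idx=1, offset=1
L1[1] = 1
L2[1][1] = 71
paddr = 71 * 8 + 1 = 569

Answer: 569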